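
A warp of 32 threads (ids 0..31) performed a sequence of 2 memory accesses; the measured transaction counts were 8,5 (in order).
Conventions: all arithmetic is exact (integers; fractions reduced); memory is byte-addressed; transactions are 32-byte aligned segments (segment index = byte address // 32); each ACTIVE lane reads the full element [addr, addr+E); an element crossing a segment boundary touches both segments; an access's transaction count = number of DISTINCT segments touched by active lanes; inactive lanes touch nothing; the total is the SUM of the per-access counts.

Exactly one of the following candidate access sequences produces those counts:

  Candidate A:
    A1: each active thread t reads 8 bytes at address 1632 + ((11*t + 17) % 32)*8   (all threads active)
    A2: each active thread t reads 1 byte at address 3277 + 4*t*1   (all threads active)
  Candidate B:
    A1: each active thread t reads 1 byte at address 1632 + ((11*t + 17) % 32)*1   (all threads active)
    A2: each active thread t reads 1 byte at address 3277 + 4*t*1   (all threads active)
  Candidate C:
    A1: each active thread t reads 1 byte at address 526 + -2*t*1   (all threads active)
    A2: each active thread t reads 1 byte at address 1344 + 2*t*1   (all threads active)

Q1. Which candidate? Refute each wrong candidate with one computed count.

B: A1 gives 1 transaction, not 8
C: A1 gives 3 transactions, not 8
A: all counts match (8,5)

Answer: A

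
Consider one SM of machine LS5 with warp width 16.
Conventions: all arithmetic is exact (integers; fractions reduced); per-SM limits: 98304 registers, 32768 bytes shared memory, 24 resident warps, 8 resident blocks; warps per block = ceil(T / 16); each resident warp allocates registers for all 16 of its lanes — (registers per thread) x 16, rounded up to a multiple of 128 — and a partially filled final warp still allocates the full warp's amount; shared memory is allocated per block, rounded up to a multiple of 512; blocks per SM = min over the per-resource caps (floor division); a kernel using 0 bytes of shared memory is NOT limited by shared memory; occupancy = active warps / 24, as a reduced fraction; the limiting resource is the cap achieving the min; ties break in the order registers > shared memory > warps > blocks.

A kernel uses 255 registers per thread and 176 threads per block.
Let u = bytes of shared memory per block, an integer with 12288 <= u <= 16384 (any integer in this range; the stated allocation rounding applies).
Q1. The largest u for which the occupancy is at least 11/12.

Answer: u = 16384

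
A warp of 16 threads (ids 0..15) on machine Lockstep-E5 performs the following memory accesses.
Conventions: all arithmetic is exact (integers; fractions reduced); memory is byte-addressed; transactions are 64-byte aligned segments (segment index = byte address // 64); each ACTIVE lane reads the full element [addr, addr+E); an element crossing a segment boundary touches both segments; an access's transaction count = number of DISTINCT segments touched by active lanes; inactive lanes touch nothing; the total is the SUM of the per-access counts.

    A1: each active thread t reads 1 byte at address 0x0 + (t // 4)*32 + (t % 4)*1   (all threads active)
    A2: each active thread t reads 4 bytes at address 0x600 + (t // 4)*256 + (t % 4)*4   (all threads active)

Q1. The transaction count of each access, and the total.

A1: 2 transactions
A2: 4 transactions

Answer: 2,4; total 6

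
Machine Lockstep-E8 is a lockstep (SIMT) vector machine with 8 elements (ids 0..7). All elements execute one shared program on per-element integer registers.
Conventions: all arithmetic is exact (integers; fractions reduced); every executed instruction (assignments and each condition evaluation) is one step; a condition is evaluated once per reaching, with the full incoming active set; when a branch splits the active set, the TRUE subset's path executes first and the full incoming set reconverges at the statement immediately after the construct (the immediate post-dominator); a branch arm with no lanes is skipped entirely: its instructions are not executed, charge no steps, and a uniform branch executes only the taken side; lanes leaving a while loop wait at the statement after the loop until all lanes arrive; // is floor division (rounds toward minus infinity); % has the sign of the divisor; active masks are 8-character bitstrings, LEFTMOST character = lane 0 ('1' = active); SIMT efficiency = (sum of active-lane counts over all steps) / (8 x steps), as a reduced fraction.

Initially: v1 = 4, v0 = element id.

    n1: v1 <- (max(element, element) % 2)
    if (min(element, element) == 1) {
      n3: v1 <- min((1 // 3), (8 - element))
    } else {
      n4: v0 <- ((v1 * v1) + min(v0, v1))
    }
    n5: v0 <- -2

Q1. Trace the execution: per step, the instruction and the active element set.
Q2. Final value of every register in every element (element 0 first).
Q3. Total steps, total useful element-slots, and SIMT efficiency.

step 0: v1 <- (max(element, element) % 2) 11111111
step 1: eval (min(element, element) == 1) 11111111
step 2: v1 <- min((1 // 3), (8 - element)) 01000000
step 3: v0 <- ((v1 * v1) + min(v0, v1)) 10111111
step 4: v0 <- -2                     11111111

Answer: 5 steps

v1: 0,0,0,1,0,1,0,1
v0: -2,-2,-2,-2,-2,-2,-2,-2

steps = 5; useful = 32; efficiency = 32/40 = 4/5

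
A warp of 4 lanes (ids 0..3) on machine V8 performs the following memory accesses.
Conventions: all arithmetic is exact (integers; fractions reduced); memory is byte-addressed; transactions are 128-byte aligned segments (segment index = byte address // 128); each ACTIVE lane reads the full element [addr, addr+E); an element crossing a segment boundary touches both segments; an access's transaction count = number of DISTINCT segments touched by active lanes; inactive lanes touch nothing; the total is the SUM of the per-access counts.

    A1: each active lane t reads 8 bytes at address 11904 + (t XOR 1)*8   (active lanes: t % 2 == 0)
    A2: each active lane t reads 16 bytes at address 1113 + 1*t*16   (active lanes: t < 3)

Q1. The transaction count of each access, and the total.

A1: 1 transaction
A2: 2 transactions

Answer: 1,2; total 3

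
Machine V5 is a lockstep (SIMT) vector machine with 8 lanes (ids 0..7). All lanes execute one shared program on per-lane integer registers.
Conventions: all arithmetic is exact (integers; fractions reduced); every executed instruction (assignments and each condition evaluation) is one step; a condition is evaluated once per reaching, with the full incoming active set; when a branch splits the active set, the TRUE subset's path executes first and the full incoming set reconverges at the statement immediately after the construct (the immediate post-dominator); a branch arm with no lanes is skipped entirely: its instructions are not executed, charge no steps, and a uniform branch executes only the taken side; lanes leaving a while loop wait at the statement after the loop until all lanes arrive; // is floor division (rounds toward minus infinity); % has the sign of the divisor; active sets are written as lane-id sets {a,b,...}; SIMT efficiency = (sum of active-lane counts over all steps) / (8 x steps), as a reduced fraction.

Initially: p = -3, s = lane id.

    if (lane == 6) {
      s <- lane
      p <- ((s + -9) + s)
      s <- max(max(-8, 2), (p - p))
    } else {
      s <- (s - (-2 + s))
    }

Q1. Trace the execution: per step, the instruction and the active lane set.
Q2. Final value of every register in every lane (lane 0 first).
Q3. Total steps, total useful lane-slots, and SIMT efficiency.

step 0: eval (lane == 6)             {0,1,2,3,4,5,6,7}
step 1: s <- lane                    {6}
step 2: p <- ((s + -9) + s)          {6}
step 3: s <- max(max(-8, 2), (p - p)) {6}
step 4: s <- (s - (-2 + s))          {0,1,2,3,4,5,7}

Answer: 5 steps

p: -3,-3,-3,-3,-3,-3,3,-3
s: 2,2,2,2,2,2,2,2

steps = 5; useful = 18; efficiency = 18/40 = 9/20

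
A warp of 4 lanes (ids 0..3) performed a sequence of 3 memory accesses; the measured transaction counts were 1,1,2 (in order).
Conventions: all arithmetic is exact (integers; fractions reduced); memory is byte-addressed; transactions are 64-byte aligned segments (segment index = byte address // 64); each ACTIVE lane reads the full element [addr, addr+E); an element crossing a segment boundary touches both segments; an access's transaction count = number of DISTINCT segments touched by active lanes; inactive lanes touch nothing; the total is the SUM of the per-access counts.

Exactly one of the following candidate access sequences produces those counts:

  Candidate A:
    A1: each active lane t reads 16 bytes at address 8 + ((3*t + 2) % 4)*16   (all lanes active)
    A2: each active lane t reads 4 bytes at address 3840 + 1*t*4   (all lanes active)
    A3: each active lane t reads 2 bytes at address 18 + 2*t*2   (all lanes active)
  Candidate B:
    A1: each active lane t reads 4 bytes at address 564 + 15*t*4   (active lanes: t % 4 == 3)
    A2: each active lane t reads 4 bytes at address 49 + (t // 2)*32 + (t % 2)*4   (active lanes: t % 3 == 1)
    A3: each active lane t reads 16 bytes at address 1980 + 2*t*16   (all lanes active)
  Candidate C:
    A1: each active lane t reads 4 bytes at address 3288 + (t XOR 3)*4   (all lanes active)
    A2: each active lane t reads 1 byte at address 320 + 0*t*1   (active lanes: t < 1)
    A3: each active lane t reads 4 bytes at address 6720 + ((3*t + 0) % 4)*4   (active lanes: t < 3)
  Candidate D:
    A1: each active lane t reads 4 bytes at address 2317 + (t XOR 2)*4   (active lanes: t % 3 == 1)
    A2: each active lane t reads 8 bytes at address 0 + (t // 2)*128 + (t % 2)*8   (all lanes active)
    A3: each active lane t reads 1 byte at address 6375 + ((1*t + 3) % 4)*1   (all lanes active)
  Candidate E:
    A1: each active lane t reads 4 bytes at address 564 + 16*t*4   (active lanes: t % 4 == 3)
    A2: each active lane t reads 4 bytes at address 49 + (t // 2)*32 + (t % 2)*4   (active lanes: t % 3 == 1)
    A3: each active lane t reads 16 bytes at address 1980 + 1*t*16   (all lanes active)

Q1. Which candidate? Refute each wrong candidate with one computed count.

A: A1 gives 2 transactions, not 1
B: A3 gives 3 transactions, not 2
C: A3 gives 1 transaction, not 2
D: A2 gives 2 transactions, not 1
E: all counts match (1,1,2)

Answer: E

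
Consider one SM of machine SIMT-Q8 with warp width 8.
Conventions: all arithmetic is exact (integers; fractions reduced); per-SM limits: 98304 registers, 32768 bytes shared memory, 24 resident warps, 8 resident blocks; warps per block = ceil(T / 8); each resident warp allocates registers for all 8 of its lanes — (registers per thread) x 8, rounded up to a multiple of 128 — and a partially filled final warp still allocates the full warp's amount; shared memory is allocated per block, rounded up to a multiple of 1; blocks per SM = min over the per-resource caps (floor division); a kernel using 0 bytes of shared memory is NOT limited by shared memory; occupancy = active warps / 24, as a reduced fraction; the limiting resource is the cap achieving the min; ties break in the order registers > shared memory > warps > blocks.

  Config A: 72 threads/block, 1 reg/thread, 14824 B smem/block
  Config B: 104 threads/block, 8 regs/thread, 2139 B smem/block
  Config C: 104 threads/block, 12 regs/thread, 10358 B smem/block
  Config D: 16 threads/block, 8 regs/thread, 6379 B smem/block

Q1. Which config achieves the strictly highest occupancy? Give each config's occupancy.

occupancies: A 3/4, B 13/24, C 13/24, D 5/12

Answer: A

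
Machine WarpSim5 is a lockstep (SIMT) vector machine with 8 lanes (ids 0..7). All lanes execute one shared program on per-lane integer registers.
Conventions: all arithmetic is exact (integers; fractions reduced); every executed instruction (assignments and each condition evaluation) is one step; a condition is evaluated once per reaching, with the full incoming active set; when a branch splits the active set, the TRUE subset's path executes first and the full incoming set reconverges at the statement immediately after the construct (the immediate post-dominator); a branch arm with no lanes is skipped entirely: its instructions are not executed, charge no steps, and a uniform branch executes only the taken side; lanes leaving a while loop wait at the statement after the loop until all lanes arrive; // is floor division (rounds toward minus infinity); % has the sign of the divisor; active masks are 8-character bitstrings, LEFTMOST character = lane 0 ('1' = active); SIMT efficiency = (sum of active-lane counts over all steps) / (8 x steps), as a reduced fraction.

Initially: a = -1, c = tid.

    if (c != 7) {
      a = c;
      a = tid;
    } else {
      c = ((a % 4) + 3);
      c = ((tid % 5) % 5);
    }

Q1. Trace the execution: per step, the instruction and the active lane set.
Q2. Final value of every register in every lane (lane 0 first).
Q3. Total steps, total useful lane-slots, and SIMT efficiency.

step 0: eval (c != 7)                11111111
step 1: a <- c                       11111110
step 2: a <- tid                     11111110
step 3: c <- ((a % 4) + 3)           00000001
step 4: c <- ((tid % 5) % 5)         00000001

Answer: 5 steps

a: 0,1,2,3,4,5,6,-1
c: 0,1,2,3,4,5,6,2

steps = 5; useful = 24; efficiency = 24/40 = 3/5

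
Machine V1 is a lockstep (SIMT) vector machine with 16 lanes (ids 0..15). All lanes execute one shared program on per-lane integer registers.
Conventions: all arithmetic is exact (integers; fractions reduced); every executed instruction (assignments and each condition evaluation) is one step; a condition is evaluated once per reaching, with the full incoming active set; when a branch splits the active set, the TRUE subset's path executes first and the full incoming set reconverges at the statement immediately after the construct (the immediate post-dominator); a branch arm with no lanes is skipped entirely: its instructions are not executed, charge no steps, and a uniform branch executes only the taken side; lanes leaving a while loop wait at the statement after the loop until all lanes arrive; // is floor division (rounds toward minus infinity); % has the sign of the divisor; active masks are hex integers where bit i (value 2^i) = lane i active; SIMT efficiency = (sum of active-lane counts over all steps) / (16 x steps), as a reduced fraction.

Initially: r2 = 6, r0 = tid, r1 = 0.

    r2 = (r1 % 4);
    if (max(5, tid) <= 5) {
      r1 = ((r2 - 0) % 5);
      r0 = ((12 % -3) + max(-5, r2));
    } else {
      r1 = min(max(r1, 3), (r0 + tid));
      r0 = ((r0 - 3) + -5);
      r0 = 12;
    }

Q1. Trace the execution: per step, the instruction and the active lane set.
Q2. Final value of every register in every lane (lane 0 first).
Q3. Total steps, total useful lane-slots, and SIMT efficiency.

step 0: r2 <- (r1 % 4)               0xffff
step 1: eval (max(5, tid) <= 5)      0xffff
step 2: r1 <- ((r2 - 0) % 5)         0x003f
step 3: r0 <- ((12 % -3) + max(-5, r2)) 0x003f
step 4: r1 <- min(max(r1, 3), (r0 + tid)) 0xffc0
step 5: r0 <- ((r0 - 3) + -5)        0xffc0
step 6: r0 <- 12                     0xffc0

Answer: 7 steps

r2: 0,0,0,0,0,0,0,0,0,0,0,0,0,0,0,0
r0: 0,0,0,0,0,0,12,12,12,12,12,12,12,12,12,12
r1: 0,0,0,0,0,0,3,3,3,3,3,3,3,3,3,3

steps = 7; useful = 74; efficiency = 74/112 = 37/56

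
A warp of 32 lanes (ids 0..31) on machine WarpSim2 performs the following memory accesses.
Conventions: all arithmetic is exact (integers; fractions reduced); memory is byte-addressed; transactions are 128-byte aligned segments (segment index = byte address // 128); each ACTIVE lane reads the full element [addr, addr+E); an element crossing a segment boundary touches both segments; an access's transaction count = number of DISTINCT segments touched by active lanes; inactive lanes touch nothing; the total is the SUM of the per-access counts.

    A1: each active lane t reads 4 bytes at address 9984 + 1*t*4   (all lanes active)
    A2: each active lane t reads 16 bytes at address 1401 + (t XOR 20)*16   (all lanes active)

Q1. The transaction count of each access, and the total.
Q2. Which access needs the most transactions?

A1: 1 transaction
A2: 5 transactions

Answer: 1,5; total 6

Answer: A2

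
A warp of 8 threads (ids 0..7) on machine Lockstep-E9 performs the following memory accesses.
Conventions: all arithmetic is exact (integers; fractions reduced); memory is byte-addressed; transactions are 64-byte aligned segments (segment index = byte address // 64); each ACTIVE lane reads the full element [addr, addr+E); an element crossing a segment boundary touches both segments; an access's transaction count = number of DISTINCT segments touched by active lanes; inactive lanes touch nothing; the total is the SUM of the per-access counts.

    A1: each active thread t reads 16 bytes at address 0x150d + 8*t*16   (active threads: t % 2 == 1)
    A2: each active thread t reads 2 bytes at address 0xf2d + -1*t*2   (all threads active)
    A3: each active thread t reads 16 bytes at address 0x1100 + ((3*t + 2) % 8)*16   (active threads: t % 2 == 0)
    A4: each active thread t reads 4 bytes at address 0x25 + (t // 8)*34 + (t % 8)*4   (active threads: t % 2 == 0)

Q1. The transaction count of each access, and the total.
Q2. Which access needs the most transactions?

A1: 4 transactions
A2: 1 transaction
A3: 2 transactions
A4: 2 transactions

Answer: 4,1,2,2; total 9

Answer: A1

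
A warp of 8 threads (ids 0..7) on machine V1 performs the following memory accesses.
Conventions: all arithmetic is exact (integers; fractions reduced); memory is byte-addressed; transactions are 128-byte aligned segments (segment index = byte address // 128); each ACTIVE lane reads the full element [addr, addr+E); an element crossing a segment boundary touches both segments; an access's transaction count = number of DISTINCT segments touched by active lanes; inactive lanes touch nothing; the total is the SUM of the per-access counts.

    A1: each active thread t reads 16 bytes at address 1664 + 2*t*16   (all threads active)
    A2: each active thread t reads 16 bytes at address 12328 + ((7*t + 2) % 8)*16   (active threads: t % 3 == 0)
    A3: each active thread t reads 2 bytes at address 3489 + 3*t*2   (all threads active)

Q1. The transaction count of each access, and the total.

A1: 2 transactions
A2: 2 transactions
A3: 1 transaction

Answer: 2,2,1; total 5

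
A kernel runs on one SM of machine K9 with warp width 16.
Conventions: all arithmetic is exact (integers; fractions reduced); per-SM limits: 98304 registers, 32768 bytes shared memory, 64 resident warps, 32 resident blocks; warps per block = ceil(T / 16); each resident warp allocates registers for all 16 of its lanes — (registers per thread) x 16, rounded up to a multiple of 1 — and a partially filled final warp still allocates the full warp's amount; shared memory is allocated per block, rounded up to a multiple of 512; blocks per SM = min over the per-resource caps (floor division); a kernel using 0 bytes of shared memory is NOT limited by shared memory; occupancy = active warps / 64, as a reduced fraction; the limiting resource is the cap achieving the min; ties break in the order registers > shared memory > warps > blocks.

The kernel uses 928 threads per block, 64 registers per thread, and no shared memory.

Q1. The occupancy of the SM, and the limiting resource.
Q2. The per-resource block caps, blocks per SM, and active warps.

Answer: occupancy 29/32, limited by registers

registers: 1 block
shared memory: no limit (kernel uses none)
warps: 1 block
blocks: 32 blocks

Answer: 1 block, 58 active warps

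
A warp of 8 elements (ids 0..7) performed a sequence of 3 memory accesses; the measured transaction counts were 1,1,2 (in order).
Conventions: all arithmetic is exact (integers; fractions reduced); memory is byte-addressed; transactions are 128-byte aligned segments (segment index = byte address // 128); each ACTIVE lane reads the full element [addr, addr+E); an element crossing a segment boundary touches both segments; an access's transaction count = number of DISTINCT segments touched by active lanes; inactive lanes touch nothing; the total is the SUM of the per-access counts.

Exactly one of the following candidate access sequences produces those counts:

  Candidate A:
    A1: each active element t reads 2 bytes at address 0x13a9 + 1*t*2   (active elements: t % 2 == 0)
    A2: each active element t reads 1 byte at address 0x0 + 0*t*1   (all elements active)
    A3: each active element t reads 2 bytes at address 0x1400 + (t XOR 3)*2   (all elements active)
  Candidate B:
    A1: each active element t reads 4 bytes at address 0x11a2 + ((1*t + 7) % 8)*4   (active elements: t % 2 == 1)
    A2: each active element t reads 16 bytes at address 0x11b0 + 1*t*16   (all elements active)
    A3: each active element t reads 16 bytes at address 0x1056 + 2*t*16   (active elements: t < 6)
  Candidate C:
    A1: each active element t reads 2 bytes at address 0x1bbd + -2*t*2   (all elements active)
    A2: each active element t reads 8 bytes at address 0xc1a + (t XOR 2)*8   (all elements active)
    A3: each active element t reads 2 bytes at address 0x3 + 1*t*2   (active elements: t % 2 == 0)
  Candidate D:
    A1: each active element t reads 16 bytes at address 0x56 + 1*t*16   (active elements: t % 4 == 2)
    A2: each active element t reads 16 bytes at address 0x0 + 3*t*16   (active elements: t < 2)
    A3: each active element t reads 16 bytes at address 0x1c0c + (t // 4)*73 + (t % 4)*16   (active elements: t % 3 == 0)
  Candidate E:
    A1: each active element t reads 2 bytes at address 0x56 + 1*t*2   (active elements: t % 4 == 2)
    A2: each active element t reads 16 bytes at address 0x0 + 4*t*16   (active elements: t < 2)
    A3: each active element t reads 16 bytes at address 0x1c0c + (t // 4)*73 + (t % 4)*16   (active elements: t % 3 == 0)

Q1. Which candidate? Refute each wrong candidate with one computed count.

A: A3 gives 1 transaction, not 2
B: A2 gives 2 transactions, not 1
C: A3 gives 1 transaction, not 2
D: A1 gives 2 transactions, not 1
E: all counts match (1,1,2)

Answer: E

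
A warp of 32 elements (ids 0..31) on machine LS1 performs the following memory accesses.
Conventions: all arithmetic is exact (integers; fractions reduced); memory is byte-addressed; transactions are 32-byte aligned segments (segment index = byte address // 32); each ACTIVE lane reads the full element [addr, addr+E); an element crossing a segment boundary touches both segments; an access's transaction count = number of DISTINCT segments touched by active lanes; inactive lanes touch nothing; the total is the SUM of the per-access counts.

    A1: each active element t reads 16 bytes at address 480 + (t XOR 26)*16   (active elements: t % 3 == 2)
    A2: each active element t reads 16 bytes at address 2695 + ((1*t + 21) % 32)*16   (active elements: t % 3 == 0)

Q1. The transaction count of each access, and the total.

A1: 10 transactions
A2: 16 transactions

Answer: 10,16; total 26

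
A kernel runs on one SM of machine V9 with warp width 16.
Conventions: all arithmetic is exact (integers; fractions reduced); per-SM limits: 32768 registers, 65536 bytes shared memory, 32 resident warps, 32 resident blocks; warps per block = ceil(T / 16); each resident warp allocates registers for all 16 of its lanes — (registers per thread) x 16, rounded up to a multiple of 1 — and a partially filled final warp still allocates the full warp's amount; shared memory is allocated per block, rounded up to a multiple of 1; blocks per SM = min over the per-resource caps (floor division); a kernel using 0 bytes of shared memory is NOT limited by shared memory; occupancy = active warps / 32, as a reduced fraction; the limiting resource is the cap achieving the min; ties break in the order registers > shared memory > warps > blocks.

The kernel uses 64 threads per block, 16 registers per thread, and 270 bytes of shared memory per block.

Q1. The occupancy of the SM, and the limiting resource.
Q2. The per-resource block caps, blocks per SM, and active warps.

Answer: occupancy 1, limited by warps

registers: 32 blocks
shared memory: 242 blocks
warps: 8 blocks
blocks: 32 blocks

Answer: 8 blocks, 32 active warps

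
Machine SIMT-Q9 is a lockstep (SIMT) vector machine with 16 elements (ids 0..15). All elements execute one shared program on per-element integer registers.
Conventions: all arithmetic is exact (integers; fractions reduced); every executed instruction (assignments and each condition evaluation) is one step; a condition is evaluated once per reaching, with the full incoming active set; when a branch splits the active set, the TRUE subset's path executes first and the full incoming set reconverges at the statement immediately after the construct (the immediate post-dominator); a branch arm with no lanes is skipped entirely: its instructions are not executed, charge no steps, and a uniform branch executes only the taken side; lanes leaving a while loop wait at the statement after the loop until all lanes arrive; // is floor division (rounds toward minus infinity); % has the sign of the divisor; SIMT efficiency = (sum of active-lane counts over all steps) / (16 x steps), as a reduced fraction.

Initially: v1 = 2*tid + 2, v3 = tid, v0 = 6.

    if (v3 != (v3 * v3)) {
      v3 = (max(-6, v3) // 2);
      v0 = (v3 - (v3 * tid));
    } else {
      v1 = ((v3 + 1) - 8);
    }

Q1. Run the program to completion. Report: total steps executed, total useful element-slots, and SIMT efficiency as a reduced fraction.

Answer: 4 steps, 46 useful, 23/32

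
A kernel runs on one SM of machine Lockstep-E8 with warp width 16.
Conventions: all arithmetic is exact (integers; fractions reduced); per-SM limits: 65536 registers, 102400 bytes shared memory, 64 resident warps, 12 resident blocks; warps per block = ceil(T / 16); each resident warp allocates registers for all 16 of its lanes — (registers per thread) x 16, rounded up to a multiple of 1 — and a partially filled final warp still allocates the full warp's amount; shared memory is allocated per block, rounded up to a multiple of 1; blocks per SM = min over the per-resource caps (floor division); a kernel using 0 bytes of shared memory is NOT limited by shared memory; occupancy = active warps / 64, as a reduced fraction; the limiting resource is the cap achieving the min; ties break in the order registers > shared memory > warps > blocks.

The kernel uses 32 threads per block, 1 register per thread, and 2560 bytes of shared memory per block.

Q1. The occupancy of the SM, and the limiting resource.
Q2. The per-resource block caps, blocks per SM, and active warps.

Answer: occupancy 3/8, limited by blocks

registers: 2048 blocks
shared memory: 40 blocks
warps: 32 blocks
blocks: 12 blocks

Answer: 12 blocks, 24 active warps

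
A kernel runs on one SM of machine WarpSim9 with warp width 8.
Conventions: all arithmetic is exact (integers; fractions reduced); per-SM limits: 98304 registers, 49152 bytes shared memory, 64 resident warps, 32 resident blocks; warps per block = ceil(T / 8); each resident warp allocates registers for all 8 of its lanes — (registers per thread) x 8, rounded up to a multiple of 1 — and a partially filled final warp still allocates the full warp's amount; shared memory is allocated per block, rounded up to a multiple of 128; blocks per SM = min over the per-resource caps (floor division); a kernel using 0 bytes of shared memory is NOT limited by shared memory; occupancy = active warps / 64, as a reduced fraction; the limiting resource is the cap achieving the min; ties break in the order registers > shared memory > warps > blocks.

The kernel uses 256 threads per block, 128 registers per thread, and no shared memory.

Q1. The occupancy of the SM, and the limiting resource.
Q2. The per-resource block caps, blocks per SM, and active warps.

Answer: occupancy 1, limited by warps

registers: 3 blocks
shared memory: no limit (kernel uses none)
warps: 2 blocks
blocks: 32 blocks

Answer: 2 blocks, 64 active warps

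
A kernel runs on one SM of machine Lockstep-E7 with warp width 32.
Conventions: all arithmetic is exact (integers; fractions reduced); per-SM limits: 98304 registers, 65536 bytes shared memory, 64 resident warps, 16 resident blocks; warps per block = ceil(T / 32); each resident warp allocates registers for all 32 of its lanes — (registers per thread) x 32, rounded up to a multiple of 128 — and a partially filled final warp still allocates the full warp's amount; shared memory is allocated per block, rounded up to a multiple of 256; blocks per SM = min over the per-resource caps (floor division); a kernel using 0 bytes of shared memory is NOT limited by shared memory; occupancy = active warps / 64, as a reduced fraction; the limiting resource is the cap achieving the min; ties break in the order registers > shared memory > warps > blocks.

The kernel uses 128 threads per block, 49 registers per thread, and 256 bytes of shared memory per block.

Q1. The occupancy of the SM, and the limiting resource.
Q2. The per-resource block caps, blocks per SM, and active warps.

Answer: occupancy 7/8, limited by registers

registers: 14 blocks
shared memory: 256 blocks
warps: 16 blocks
blocks: 16 blocks

Answer: 14 blocks, 56 active warps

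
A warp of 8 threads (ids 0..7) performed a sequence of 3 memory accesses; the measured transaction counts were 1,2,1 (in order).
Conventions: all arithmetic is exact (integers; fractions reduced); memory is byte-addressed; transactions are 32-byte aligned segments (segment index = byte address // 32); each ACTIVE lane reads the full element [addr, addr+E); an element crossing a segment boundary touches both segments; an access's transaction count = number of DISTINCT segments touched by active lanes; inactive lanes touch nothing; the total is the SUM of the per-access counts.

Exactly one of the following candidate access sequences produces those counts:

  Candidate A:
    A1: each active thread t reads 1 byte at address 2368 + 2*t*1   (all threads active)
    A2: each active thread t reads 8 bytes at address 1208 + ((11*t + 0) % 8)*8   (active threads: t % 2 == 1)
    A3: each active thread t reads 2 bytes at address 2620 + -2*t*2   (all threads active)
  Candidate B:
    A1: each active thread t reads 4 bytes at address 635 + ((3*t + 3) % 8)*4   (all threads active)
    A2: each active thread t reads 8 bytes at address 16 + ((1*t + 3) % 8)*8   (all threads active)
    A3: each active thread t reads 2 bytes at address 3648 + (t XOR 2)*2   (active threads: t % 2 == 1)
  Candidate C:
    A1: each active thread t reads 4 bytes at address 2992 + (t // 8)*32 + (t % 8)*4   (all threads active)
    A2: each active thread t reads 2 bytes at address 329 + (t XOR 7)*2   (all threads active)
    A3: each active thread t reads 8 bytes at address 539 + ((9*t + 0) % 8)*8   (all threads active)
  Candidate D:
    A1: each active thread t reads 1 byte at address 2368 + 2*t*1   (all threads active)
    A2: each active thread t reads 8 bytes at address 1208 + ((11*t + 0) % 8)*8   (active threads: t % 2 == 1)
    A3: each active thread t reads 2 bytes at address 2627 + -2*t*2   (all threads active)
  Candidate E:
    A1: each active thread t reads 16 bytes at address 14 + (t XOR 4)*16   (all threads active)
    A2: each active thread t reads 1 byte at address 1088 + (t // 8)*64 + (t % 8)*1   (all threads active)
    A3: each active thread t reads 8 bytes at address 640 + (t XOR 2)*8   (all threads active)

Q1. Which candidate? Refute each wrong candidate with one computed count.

B: A1 gives 2 transactions, not 1
C: A1 gives 2 transactions, not 1
D: A3 gives 2 transactions, not 1
E: A1 gives 5 transactions, not 1
A: all counts match (1,2,1)

Answer: A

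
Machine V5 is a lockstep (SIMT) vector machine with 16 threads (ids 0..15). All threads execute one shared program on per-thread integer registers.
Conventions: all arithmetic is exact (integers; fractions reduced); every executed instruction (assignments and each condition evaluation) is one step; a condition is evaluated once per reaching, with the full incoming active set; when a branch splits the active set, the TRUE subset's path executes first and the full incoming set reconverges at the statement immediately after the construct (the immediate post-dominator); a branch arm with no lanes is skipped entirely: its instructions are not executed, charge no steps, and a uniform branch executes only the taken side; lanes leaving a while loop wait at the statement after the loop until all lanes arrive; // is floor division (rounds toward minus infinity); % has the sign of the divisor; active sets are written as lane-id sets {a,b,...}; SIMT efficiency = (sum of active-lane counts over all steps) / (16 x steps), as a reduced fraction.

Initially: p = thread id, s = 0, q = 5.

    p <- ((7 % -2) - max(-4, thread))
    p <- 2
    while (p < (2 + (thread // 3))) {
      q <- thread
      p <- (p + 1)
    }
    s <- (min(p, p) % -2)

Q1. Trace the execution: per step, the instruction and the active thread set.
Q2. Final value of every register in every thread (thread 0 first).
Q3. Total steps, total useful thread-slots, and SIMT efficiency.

step 0: p <- ((7 % -2) - max(-4, thread)) {0,1,2,3,4,5,6,7,8,9,10,11,12,13,14,15}
step 1: p <- 2                       {0,1,2,3,4,5,6,7,8,9,10,11,12,13,14,15}
step 2: eval (p < (2 + (thread // 3))) {0,1,2,3,4,5,6,7,8,9,10,11,12,13,14,15}
step 3: q <- thread                  {3,4,5,6,7,8,9,10,11,12,13,14,15}
step 4: p <- (p + 1)                 {3,4,5,6,7,8,9,10,11,12,13,14,15}
step 5: eval (p < (2 + (thread // 3))) {3,4,5,6,7,8,9,10,11,12,13,14,15}
step 6: q <- thread                  {6,7,8,9,10,11,12,13,14,15}
step 7: p <- (p + 1)                 {6,7,8,9,10,11,12,13,14,15}
step 8: eval (p < (2 + (thread // 3))) {6,7,8,9,10,11,12,13,14,15}
step 9: q <- thread                  {9,10,11,12,13,14,15}
step 10: p <- (p + 1)                 {9,10,11,12,13,14,15}
step 11: eval (p < (2 + (thread // 3))) {9,10,11,12,13,14,15}
step 12: q <- thread                  {12,13,14,15}
step 13: p <- (p + 1)                 {12,13,14,15}
step 14: eval (p < (2 + (thread // 3))) {12,13,14,15}
step 15: q <- thread                  {15}
step 16: p <- (p + 1)                 {15}
step 17: eval (p < (2 + (thread // 3))) {15}
step 18: s <- (min(p, p) % -2)        {0,1,2,3,4,5,6,7,8,9,10,11,12,13,14,15}

Answer: 19 steps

p: 2,2,2,3,3,3,4,4,4,5,5,5,6,6,6,7
s: 0,0,0,-1,-1,-1,0,0,0,-1,-1,-1,0,0,0,-1
q: 5,5,5,3,4,5,6,7,8,9,10,11,12,13,14,15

steps = 19; useful = 169; efficiency = 169/304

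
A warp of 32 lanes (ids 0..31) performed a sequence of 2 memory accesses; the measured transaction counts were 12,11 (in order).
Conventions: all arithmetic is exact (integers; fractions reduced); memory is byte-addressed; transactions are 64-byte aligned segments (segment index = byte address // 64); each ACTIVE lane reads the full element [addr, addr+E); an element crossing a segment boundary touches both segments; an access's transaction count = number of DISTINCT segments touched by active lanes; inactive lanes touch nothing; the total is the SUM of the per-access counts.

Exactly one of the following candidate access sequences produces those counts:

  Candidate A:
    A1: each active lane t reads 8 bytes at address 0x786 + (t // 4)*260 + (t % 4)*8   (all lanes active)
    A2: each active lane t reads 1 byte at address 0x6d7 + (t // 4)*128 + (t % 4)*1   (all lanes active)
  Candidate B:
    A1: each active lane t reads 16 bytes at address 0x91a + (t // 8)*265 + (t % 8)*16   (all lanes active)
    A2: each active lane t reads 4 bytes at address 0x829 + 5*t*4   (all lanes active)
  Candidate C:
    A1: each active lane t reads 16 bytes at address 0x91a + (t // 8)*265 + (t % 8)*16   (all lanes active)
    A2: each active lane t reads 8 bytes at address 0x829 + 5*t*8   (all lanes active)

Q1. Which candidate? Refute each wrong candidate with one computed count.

A: A1 gives 9 transactions, not 12
C: A2 gives 21 transactions, not 11
B: all counts match (12,11)

Answer: B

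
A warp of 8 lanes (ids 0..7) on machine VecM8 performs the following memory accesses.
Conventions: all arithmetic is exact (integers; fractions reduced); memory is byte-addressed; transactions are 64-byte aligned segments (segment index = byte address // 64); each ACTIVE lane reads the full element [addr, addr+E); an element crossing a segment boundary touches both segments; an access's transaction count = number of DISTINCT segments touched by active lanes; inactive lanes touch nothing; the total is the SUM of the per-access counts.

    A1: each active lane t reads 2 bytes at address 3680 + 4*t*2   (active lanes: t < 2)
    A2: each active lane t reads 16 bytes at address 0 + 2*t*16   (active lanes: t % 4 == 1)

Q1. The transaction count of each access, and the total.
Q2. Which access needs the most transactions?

A1: 1 transaction
A2: 2 transactions

Answer: 1,2; total 3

Answer: A2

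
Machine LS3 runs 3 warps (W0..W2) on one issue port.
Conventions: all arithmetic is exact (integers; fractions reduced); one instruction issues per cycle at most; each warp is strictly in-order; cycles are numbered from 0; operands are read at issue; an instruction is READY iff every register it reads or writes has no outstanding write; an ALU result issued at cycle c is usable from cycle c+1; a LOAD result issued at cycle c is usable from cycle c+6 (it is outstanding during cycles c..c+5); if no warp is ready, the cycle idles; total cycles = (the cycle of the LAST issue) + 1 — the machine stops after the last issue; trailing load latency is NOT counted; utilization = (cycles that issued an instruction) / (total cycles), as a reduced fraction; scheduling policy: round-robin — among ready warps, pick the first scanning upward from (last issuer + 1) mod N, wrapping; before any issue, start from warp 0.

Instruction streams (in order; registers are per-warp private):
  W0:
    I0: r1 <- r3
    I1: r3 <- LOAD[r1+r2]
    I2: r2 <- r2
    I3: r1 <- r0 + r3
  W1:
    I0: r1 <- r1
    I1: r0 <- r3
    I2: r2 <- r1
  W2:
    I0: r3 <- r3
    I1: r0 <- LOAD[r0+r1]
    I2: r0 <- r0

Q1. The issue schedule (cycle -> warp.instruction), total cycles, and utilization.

cycle 0: W0.I0
cycle 1: W1.I0
cycle 2: W2.I0
cycle 3: W0.I1
cycle 4: W1.I1
cycle 5: W2.I1
cycle 6: W0.I2
cycle 7: W1.I2
cycle 8: idle
cycle 9: W0.I3
cycle 10: idle
cycle 11: W2.I2

Answer: 12 cycles, utilization 5/6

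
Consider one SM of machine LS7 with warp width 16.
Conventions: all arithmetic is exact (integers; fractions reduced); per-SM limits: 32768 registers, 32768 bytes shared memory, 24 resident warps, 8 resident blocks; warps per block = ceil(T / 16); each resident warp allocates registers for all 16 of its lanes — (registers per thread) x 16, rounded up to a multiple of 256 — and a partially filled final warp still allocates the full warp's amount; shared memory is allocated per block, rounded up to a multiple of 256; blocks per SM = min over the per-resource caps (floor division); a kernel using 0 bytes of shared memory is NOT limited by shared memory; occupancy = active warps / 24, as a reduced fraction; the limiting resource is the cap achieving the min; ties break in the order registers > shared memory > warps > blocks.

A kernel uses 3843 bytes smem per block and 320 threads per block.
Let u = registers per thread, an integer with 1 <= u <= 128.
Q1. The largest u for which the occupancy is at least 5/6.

Answer: u = 96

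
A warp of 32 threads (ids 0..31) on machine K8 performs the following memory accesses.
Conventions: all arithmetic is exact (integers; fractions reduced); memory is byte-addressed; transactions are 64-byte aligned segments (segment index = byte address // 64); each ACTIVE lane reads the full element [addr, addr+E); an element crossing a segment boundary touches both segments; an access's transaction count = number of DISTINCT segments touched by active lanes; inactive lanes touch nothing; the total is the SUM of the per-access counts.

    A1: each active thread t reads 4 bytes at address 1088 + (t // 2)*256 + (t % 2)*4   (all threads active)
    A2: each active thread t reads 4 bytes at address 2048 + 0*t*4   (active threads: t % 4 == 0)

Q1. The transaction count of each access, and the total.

A1: 16 transactions
A2: 1 transaction

Answer: 16,1; total 17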